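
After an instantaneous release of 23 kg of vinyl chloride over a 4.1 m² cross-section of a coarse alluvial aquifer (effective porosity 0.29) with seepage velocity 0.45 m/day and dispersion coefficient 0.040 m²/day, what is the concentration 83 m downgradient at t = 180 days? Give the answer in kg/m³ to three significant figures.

For an instantaneous plane source, C(x,t) = M/(n_e·A·√(4πDt)) · exp(−(x−vt)²/(4Dt)), with n_e·A the pore (flow) area.
Plume center vt = 0.45 × 180 = 81 m, so the well at 83 m is 2 m downgradient of the peak.
√(4πDt) = 9.512 m, giving peak height M/(n_e·A·√(4πDt)) = 23/(0.29 × 4.1 × 9.512) = 2.034 kg/m³.
(x−vt)²/(4Dt) = (2)²/(4 × 0.040 × 180) = 0.1389; exp(−0.1389) = 0.8703.
C = 2.034 × 0.8703 = 1.77 kg/m³.

1.77 kg/m³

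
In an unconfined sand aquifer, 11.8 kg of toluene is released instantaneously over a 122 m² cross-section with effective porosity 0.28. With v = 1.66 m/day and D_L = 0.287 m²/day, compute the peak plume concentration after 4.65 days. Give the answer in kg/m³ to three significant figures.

The peak of an instantaneous 1D plume sits at x = vt; there the Gaussian factor is 1 and C_max = M/(n_e·A·√(4πDt)), where n_e·A is the pore area the mass is dissolved in.
√(4πDt) = √(4π × 0.287 × 4.65) = 4.095 m, so C_max = 11.8/(0.28 × 122 × 4.095) = 0.0844 kg/m³.

0.0844 kg/m³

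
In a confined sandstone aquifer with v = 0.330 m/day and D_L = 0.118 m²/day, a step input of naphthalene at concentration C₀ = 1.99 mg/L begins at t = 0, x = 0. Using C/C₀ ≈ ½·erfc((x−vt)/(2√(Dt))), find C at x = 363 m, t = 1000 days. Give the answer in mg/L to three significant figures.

For a continuous step input, C/C₀ ≈ ½·erfc((x−vt)/(2√(Dt))).
vt = 0.330 × 1000 = 330 m and 2√(Dt) = 2√(0.118 × 1000) = 21.73 m.
Argument (x−vt)/(2√(Dt)) = (363 − 330)/21.73 = 1.519; ½·erfc(1.519) = 0.01585.
C = 1.99 × 0.01585 = 0.0315 mg/L.

0.0315 mg/L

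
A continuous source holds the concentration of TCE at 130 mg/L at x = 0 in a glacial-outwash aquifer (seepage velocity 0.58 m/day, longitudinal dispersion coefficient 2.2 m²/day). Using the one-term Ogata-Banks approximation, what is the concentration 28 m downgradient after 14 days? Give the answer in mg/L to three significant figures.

0.735 mg/L

For a continuous step input, C/C₀ ≈ ½·erfc((x−vt)/(2√(Dt))).
vt = 0.58 × 14 = 8.12 m and 2√(Dt) = 2√(2.2 × 14) = 11.10 m.
Argument (x−vt)/(2√(Dt)) = (28 − 8.12)/11.10 = 1.791; ½·erfc(1.791) = 0.005657.
C = 130 × 0.005657 = 0.735 mg/L.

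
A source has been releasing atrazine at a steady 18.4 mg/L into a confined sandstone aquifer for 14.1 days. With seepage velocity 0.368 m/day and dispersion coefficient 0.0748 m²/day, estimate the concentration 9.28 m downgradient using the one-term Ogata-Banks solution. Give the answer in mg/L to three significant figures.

0.0446 mg/L

For a continuous step input, C/C₀ ≈ ½·erfc((x−vt)/(2√(Dt))).
vt = 0.368 × 14.1 = 5.1888 m and 2√(Dt) = 2√(0.0748 × 14.1) = 2.054 m.
Argument (x−vt)/(2√(Dt)) = (9.28 − 5.1888)/2.054 = 1.992; ½·erfc(1.992) = 0.002423.
C = 18.4 × 0.002423 = 0.0446 mg/L.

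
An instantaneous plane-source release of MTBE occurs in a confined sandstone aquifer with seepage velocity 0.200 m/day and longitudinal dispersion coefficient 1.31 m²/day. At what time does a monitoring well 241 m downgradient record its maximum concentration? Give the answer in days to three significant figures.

1170 days

For the 1D instantaneous-source solution, setting ∂C/∂t = 0 at fixed x gives v²t² + 2Dt − x² = 0, so t = (√(D² + v²x²) − D)/v².
√(D² + v²x²) = √(1.31² + 0.200² × 241²) = 48.22; v² = 0.04.
t = (48.22 − 1.31)/0.04 = 1170 days (vs. the pure-advection estimate x/v = 1200 d).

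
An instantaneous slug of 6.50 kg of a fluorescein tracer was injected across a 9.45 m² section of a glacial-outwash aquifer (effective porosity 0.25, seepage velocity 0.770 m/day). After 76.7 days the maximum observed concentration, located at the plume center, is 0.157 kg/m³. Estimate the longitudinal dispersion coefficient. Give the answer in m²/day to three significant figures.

At the plume center C_max = M/(n_e·A·√(4πDt)), so D = M²/(4πt·(n_e·A·C_max)²).
n_e·A·C_max = 0.25 × 9.45 × 0.157 = 0.3709 kg/m.
D = 6.50²/(4π × 76.7 × 0.3709²) = 0.319 m²/day.

0.319 m²/day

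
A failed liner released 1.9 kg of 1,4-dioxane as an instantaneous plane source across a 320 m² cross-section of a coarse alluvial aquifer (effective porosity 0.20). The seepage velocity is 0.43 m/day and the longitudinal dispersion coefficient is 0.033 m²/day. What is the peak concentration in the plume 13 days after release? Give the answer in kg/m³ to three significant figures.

0.0128 kg/m³

The peak of an instantaneous 1D plume sits at x = vt; there the Gaussian factor is 1 and C_max = M/(n_e·A·√(4πDt)), where n_e·A is the pore area the mass is dissolved in.
√(4πDt) = √(4π × 0.033 × 13) = 2.322 m, so C_max = 1.9/(0.20 × 320 × 2.322) = 0.0128 kg/m³.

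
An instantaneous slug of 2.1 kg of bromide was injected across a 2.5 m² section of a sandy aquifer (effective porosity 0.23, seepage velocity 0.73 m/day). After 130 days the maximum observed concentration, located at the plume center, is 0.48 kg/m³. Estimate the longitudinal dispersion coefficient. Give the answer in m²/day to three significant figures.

At the plume center C_max = M/(n_e·A·√(4πDt)), so D = M²/(4πt·(n_e·A·C_max)²).
n_e·A·C_max = 0.23 × 2.5 × 0.48 = 0.2760 kg/m.
D = 2.1²/(4π × 130 × 0.2760²) = 0.0354 m²/day.

0.0354 m²/day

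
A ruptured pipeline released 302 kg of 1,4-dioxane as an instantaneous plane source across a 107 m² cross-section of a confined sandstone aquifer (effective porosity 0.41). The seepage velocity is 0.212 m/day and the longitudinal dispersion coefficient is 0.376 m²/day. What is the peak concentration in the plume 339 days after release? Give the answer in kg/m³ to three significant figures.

0.172 kg/m³

The peak of an instantaneous 1D plume sits at x = vt; there the Gaussian factor is 1 and C_max = M/(n_e·A·√(4πDt)), where n_e·A is the pore area the mass is dissolved in.
√(4πDt) = √(4π × 0.376 × 339) = 40.02 m, so C_max = 302/(0.41 × 107 × 40.02) = 0.172 kg/m³.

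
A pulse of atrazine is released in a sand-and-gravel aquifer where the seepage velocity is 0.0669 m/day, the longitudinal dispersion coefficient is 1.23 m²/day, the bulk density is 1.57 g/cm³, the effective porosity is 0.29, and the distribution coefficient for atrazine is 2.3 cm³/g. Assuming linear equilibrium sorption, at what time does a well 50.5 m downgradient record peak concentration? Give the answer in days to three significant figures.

7110 days

Retardation factor R = 1 + ρ_b·K_d/n = 1 + 1.57 × 2.3/0.29 = 13.45.
Sorption retards both mechanisms: v_R = v/R = 0.004974 m/day, D_R = D/R = 0.09145 m²/day.
Peak time from v_R²t² + 2D_R t − x² = 0: t = (√(D_R² + v_R²x²) − D_R)/v_R².
√(D_R² + v_R²x²) = √(0.09145² + 0.004974² × 50.5²) = 0.2673; v_R² = 2.474e-05.
t = (0.2673 − 0.09145)/2.474e-05 = 7110 days.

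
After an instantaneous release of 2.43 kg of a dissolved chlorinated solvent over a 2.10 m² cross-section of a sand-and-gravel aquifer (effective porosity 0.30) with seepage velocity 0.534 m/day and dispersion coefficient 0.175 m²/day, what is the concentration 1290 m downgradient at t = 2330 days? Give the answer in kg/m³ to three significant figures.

0.0149 kg/m³

For an instantaneous plane source, C(x,t) = M/(n_e·A·√(4πDt)) · exp(−(x−vt)²/(4Dt)), with n_e·A the pore (flow) area.
Plume center vt = 0.534 × 2330 = 1244.22 m, so the well at 1290 m is 45.78 m downgradient of the peak.
√(4πDt) = 71.58 m, giving peak height M/(n_e·A·√(4πDt)) = 2.43/(0.30 × 2.10 × 71.58) = 0.05389 kg/m³.
(x−vt)²/(4Dt) = (45.78)²/(4 × 0.175 × 2330) = 1.285; exp(−1.285) = 0.2767.
C = 0.05389 × 0.2767 = 0.0149 kg/m³.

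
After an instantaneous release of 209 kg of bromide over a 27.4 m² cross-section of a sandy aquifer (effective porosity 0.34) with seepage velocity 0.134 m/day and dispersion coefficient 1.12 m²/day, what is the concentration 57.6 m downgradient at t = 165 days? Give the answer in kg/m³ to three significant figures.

For an instantaneous plane source, C(x,t) = M/(n_e·A·√(4πDt)) · exp(−(x−vt)²/(4Dt)), with n_e·A the pore (flow) area.
Plume center vt = 0.134 × 165 = 22.11 m, so the well at 57.6 m is 35.49 m downgradient of the peak.
√(4πDt) = 48.19 m, giving peak height M/(n_e·A·√(4πDt)) = 209/(0.34 × 27.4 × 48.19) = 0.4655 kg/m³.
(x−vt)²/(4Dt) = (35.49)²/(4 × 1.12 × 165) = 1.704; exp(−1.704) = 0.1820.
C = 0.4655 × 0.1820 = 0.0847 kg/m³.

0.0847 kg/m³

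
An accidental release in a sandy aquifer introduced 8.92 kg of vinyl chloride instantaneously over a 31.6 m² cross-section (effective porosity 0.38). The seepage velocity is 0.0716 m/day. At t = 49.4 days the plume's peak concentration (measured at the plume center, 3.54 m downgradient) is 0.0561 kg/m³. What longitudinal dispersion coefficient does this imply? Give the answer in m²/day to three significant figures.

At the plume center C_max = M/(n_e·A·√(4πDt)), so D = M²/(4πt·(n_e·A·C_max)²).
n_e·A·C_max = 0.38 × 31.6 × 0.0561 = 0.6736 kg/m.
D = 8.92²/(4π × 49.4 × 0.6736²) = 0.282 m²/day.

0.282 m²/day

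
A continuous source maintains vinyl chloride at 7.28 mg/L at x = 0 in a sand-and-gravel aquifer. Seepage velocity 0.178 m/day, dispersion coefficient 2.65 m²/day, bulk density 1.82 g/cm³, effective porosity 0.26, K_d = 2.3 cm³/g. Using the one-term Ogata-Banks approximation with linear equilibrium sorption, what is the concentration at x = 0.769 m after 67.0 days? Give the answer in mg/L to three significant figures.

3.59 mg/L

Retardation factor R = 1 + ρ_b·K_d/n = 1 + 1.82 × 2.3/0.26 = 17.10.
Sorption retards both mechanisms: v_R = v/R = 0.01041 m/day, D_R = D/R = 0.1550 m²/day.
v_R·t = 0.01041 × 67.0 = 0.69747 m; 2√(D_R t) = 6.445 m; argument = (0.769 − 0.69747)/6.445 = 0.01110.
C = C₀ × ½·erfc(0.01110) = 7.28 × 0.4937 = 3.59 mg/L.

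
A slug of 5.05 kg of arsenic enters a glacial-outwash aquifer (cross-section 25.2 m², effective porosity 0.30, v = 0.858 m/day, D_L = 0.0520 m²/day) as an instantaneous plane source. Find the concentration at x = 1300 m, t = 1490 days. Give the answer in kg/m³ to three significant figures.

0.00476 kg/m³

For an instantaneous plane source, C(x,t) = M/(n_e·A·√(4πDt)) · exp(−(x−vt)²/(4Dt)), with n_e·A the pore (flow) area.
Plume center vt = 0.858 × 1490 = 1278.42 m, so the well at 1300 m is 21.58 m downgradient of the peak.
√(4πDt) = 31.20 m, giving peak height M/(n_e·A·√(4πDt)) = 5.05/(0.30 × 25.2 × 31.20) = 0.02141 kg/m³.
(x−vt)²/(4Dt) = (21.58)²/(4 × 0.0520 × 1490) = 1.503; exp(−1.503) = 0.2225.
C = 0.02141 × 0.2225 = 0.00476 kg/m³.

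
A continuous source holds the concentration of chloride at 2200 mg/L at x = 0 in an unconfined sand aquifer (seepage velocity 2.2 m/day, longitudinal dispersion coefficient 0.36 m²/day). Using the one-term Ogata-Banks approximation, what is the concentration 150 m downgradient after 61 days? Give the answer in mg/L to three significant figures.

18.8 mg/L

For a continuous step input, C/C₀ ≈ ½·erfc((x−vt)/(2√(Dt))).
vt = 2.2 × 61 = 134.2 m and 2√(Dt) = 2√(0.36 × 61) = 9.372 m.
Argument (x−vt)/(2√(Dt)) = (150 − 134.2)/9.372 = 1.686; ½·erfc(1.686) = 0.008554.
C = 2200 × 0.008554 = 18.8 mg/L.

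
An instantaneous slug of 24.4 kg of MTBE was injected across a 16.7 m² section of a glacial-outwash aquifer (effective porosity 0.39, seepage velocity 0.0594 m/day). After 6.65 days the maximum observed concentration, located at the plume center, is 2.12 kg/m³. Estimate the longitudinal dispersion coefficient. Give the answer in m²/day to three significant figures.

At the plume center C_max = M/(n_e·A·√(4πDt)), so D = M²/(4πt·(n_e·A·C_max)²).
n_e·A·C_max = 0.39 × 16.7 × 2.12 = 13.81 kg/m.
D = 24.4²/(4π × 6.65 × 13.81²) = 0.0374 m²/day.

0.0374 m²/day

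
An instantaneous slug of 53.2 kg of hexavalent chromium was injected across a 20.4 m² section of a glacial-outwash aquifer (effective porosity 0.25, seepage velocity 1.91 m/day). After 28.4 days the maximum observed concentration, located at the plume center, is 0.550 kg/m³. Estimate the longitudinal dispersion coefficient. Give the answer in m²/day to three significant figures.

1.01 m²/day

At the plume center C_max = M/(n_e·A·√(4πDt)), so D = M²/(4πt·(n_e·A·C_max)²).
n_e·A·C_max = 0.25 × 20.4 × 0.550 = 2.805 kg/m.
D = 53.2²/(4π × 28.4 × 2.805²) = 1.01 m²/day.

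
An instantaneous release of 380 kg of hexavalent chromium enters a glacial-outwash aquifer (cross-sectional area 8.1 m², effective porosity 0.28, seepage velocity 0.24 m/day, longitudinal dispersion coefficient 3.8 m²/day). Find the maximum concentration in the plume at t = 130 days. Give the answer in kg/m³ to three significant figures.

The peak of an instantaneous 1D plume sits at x = vt; there the Gaussian factor is 1 and C_max = M/(n_e·A·√(4πDt)), where n_e·A is the pore area the mass is dissolved in.
√(4πDt) = √(4π × 3.8 × 130) = 78.79 m, so C_max = 380/(0.28 × 8.1 × 78.79) = 2.13 kg/m³.

2.13 kg/m³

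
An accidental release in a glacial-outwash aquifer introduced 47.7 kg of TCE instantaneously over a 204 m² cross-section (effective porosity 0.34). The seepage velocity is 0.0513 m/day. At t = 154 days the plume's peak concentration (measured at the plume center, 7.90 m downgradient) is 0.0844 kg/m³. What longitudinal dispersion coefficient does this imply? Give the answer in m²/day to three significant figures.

0.0343 m²/day

At the plume center C_max = M/(n_e·A·√(4πDt)), so D = M²/(4πt·(n_e·A·C_max)²).
n_e·A·C_max = 0.34 × 204 × 0.0844 = 5.854 kg/m.
D = 47.7²/(4π × 154 × 5.854²) = 0.0343 m²/day.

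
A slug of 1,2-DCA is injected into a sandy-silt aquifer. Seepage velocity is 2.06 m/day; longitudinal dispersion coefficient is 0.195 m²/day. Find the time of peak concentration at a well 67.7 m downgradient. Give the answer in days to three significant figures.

32.8 days

For the 1D instantaneous-source solution, setting ∂C/∂t = 0 at fixed x gives v²t² + 2Dt − x² = 0, so t = (√(D² + v²x²) − D)/v².
√(D² + v²x²) = √(0.195² + 2.06² × 67.7²) = 139.5; v² = 4.2436.
t = (139.5 − 0.195)/4.2436 = 32.8 days (vs. the pure-advection estimate x/v = 32.9 d).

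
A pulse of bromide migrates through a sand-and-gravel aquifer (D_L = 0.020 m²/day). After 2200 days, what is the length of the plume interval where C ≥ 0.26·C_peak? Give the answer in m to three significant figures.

The plume is Gaussian with σ = √(2Dt) = √(2 × 0.020 × 2200) = 9.381 m.
C/C_peak = exp(−Δx²/(2σ²)) = 0.26 ⇒ Δx = σ·√(−2 ln 0.26) = 9.381 × 1.641 = 15.39 m.
Width = 2Δx = 30.8 m.

30.8 m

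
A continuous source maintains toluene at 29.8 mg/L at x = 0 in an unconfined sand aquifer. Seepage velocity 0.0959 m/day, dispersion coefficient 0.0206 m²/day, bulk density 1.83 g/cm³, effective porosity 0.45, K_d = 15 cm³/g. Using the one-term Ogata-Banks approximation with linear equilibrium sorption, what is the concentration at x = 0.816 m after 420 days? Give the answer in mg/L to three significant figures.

Retardation factor R = 1 + ρ_b·K_d/n = 1 + 1.83 × 15/0.45 = 62.00.
Sorption retards both mechanisms: v_R = v/R = 0.001547 m/day, D_R = D/R = 0.0003323 m²/day.
v_R·t = 0.001547 × 420 = 0.64974 m; 2√(D_R t) = 0.7472 m; argument = (0.816 − 0.64974)/0.7472 = 0.2225.
C = C₀ × ½·erfc(0.2225) = 29.8 × 0.3765 = 11.2 mg/L.

11.2 mg/L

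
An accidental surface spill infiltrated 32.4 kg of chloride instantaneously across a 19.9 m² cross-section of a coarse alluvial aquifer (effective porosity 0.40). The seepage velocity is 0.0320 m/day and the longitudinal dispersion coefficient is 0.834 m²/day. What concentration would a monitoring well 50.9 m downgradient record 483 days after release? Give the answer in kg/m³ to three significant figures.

0.0262 kg/m³

For an instantaneous plane source, C(x,t) = M/(n_e·A·√(4πDt)) · exp(−(x−vt)²/(4Dt)), with n_e·A the pore (flow) area.
Plume center vt = 0.0320 × 483 = 15.456 m, so the well at 50.9 m is 35.444 m downgradient of the peak.
√(4πDt) = 71.15 m, giving peak height M/(n_e·A·√(4πDt)) = 32.4/(0.40 × 19.9 × 71.15) = 0.05721 kg/m³.
(x−vt)²/(4Dt) = (35.444)²/(4 × 0.834 × 483) = 0.7797; exp(−0.7797) = 0.4585.
C = 0.05721 × 0.4585 = 0.0262 kg/m³.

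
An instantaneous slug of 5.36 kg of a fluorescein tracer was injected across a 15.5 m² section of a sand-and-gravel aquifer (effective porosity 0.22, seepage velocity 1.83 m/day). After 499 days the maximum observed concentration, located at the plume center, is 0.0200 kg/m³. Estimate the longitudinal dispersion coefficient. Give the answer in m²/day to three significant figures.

0.985 m²/day

At the plume center C_max = M/(n_e·A·√(4πDt)), so D = M²/(4πt·(n_e·A·C_max)²).
n_e·A·C_max = 0.22 × 15.5 × 0.0200 = 0.06820 kg/m.
D = 5.36²/(4π × 499 × 0.06820²) = 0.985 m²/day.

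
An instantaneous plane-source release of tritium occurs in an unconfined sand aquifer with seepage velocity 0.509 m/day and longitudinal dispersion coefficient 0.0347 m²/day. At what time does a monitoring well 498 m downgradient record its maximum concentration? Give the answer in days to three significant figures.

For the 1D instantaneous-source solution, setting ∂C/∂t = 0 at fixed x gives v²t² + 2Dt − x² = 0, so t = (√(D² + v²x²) − D)/v².
√(D² + v²x²) = √(0.0347² + 0.509² × 498²) = 253.5; v² = 0.259081.
t = (253.5 − 0.0347)/0.259081 = 978 days (vs. the pure-advection estimate x/v = 978 d).

978 days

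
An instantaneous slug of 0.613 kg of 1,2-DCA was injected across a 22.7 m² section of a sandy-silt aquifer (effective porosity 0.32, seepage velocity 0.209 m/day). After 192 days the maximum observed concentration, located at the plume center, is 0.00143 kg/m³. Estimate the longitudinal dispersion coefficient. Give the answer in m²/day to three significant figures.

1.44 m²/day

At the plume center C_max = M/(n_e·A·√(4πDt)), so D = M²/(4πt·(n_e·A·C_max)²).
n_e·A·C_max = 0.32 × 22.7 × 0.00143 = 0.01039 kg/m.
D = 0.613²/(4π × 192 × 0.01039²) = 1.44 m²/day.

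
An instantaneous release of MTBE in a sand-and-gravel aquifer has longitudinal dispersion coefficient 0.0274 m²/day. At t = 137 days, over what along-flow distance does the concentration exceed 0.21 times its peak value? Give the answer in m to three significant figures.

9.68 m

The plume is Gaussian with σ = √(2Dt) = √(2 × 0.0274 × 137) = 2.740 m.
C/C_peak = exp(−Δx²/(2σ²)) = 0.21 ⇒ Δx = σ·√(−2 ln 0.21) = 2.740 × 1.767 = 4.842 m.
Width = 2Δx = 9.68 m.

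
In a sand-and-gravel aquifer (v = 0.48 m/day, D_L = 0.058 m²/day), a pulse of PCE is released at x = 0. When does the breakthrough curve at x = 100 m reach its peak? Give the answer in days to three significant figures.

208 days

For the 1D instantaneous-source solution, setting ∂C/∂t = 0 at fixed x gives v²t² + 2Dt − x² = 0, so t = (√(D² + v²x²) − D)/v².
√(D² + v²x²) = √(0.058² + 0.48² × 100²) = 48.00; v² = 0.2304.
t = (48.00 − 0.058)/0.2304 = 208 days (vs. the pure-advection estimate x/v = 208 d).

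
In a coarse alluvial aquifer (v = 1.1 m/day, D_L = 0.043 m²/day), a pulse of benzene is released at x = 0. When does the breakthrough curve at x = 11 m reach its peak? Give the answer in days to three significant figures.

For the 1D instantaneous-source solution, setting ∂C/∂t = 0 at fixed x gives v²t² + 2Dt − x² = 0, so t = (√(D² + v²x²) − D)/v².
√(D² + v²x²) = √(0.043² + 1.1² × 11²) = 12.10; v² = 1.21.
t = (12.10 − 0.043)/1.21 = 9.96 days (vs. the pure-advection estimate x/v = 10.0 d).

9.96 days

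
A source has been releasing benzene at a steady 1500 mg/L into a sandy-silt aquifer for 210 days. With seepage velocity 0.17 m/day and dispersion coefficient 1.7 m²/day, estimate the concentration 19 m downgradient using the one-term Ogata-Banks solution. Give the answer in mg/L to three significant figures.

1100 mg/L

For a continuous step input, C/C₀ ≈ ½·erfc((x−vt)/(2√(Dt))).
vt = 0.17 × 210 = 35.7 m and 2√(Dt) = 2√(1.7 × 210) = 37.79 m.
Argument (x−vt)/(2√(Dt)) = (19 − 35.7)/37.79 = -0.4419; ½·erfc(-0.4419) = 0.7340.
C = 1500 × 0.7340 = 1100 mg/L.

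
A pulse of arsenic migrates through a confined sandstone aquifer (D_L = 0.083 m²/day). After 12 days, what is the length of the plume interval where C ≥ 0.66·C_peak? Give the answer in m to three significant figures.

The plume is Gaussian with σ = √(2Dt) = √(2 × 0.083 × 12) = 1.411 m.
C/C_peak = exp(−Δx²/(2σ²)) = 0.66 ⇒ Δx = σ·√(−2 ln 0.66) = 1.411 × 0.9116 = 1.286 m.
Width = 2Δx = 2.57 m.

2.57 m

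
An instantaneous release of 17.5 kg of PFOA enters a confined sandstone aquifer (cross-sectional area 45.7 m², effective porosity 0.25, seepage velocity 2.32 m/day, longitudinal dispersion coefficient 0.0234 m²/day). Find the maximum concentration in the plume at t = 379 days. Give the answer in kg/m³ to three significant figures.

The peak of an instantaneous 1D plume sits at x = vt; there the Gaussian factor is 1 and C_max = M/(n_e·A·√(4πDt)), where n_e·A is the pore area the mass is dissolved in.
√(4πDt) = √(4π × 0.0234 × 379) = 10.56 m, so C_max = 17.5/(0.25 × 45.7 × 10.56) = 0.145 kg/m³.

0.145 kg/m³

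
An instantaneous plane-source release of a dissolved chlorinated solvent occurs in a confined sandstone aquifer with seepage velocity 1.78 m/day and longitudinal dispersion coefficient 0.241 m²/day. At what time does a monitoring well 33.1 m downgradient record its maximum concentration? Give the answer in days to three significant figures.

For the 1D instantaneous-source solution, setting ∂C/∂t = 0 at fixed x gives v²t² + 2Dt − x² = 0, so t = (√(D² + v²x²) − D)/v².
√(D² + v²x²) = √(0.241² + 1.78² × 33.1²) = 58.92; v² = 3.1684.
t = (58.92 − 0.241)/3.1684 = 18.5 days (vs. the pure-advection estimate x/v = 18.6 d).

18.5 days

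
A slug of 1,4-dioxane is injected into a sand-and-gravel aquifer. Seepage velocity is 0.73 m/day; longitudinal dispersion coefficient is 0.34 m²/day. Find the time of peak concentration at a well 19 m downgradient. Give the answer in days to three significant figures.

25.4 days

For the 1D instantaneous-source solution, setting ∂C/∂t = 0 at fixed x gives v²t² + 2Dt − x² = 0, so t = (√(D² + v²x²) − D)/v².
√(D² + v²x²) = √(0.34² + 0.73² × 19²) = 13.87; v² = 0.5329.
t = (13.87 − 0.34)/0.5329 = 25.4 days (vs. the pure-advection estimate x/v = 26.0 d).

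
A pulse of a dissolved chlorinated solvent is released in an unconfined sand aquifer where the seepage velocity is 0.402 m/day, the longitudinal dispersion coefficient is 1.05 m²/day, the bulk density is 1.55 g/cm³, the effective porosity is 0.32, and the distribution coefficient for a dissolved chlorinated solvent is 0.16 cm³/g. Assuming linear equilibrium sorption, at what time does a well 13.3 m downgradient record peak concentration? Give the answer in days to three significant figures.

48.3 days

Retardation factor R = 1 + ρ_b·K_d/n = 1 + 1.55 × 0.16/0.32 = 1.775.
Sorption retards both mechanisms: v_R = v/R = 0.2265 m/day, D_R = D/R = 0.5915 m²/day.
Peak time from v_R²t² + 2D_R t − x² = 0: t = (√(D_R² + v_R²x²) − D_R)/v_R².
√(D_R² + v_R²x²) = √(0.5915² + 0.2265² × 13.3²) = 3.070; v_R² = 0.05130.
t = (3.070 − 0.5915)/0.05130 = 48.3 days.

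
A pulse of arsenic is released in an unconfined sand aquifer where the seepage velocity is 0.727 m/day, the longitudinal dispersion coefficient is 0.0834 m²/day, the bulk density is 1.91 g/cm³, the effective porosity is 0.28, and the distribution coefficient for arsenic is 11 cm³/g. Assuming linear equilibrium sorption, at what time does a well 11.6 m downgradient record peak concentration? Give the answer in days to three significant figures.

1200 days

Retardation factor R = 1 + ρ_b·K_d/n = 1 + 1.91 × 11/0.28 = 76.04.
Sorption retards both mechanisms: v_R = v/R = 0.009561 m/day, D_R = D/R = 0.001097 m²/day.
Peak time from v_R²t² + 2D_R t − x² = 0: t = (√(D_R² + v_R²x²) − D_R)/v_R².
√(D_R² + v_R²x²) = √(0.001097² + 0.009561² × 11.6²) = 0.1109; v_R² = 9.141e-05.
t = (0.1109 − 0.001097)/9.141e-05 = 1200 days.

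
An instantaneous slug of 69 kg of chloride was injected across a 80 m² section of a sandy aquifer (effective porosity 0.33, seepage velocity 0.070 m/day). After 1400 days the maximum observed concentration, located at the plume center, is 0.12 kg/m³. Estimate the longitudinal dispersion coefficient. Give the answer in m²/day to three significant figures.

At the plume center C_max = M/(n_e·A·√(4πDt)), so D = M²/(4πt·(n_e·A·C_max)²).
n_e·A·C_max = 0.33 × 80 × 0.12 = 3.168 kg/m.
D = 69²/(4π × 1400 × 3.168²) = 0.0270 m²/day.

0.0270 m²/day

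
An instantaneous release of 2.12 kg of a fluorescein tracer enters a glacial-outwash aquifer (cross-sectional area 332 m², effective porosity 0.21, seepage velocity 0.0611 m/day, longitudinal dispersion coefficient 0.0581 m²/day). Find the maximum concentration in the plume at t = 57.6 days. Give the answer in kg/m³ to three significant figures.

The peak of an instantaneous 1D plume sits at x = vt; there the Gaussian factor is 1 and C_max = M/(n_e·A·√(4πDt)), where n_e·A is the pore area the mass is dissolved in.
√(4πDt) = √(4π × 0.0581 × 57.6) = 6.485 m, so C_max = 2.12/(0.21 × 332 × 6.485) = 0.00469 kg/m³.

0.00469 kg/m³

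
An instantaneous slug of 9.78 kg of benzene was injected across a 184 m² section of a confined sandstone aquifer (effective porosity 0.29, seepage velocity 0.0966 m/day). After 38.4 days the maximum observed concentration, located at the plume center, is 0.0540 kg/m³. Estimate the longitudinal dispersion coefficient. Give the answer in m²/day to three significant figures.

At the plume center C_max = M/(n_e·A·√(4πDt)), so D = M²/(4πt·(n_e·A·C_max)²).
n_e·A·C_max = 0.29 × 184 × 0.0540 = 2.881 kg/m.
D = 9.78²/(4π × 38.4 × 2.881²) = 0.0239 m²/day.

0.0239 m²/day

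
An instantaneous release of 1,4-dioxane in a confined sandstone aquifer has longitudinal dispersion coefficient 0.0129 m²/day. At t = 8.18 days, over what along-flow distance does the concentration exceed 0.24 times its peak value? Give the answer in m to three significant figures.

1.55 m

The plume is Gaussian with σ = √(2Dt) = √(2 × 0.0129 × 8.18) = 0.4594 m.
C/C_peak = exp(−Δx²/(2σ²)) = 0.24 ⇒ Δx = σ·√(−2 ln 0.24) = 0.4594 × 1.689 = 0.7759 m.
Width = 2Δx = 1.55 m.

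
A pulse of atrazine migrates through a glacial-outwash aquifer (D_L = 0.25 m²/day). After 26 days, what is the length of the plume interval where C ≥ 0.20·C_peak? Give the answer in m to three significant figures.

The plume is Gaussian with σ = √(2Dt) = √(2 × 0.25 × 26) = 3.606 m.
C/C_peak = exp(−Δx²/(2σ²)) = 0.20 ⇒ Δx = σ·√(−2 ln 0.20) = 3.606 × 1.794 = 6.469 m.
Width = 2Δx = 12.9 m.

12.9 m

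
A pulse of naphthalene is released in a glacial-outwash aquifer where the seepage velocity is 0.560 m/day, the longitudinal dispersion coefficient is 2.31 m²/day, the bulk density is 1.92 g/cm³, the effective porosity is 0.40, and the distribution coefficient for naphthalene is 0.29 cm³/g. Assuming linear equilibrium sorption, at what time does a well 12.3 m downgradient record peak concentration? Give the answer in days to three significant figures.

37.8 days

Retardation factor R = 1 + ρ_b·K_d/n = 1 + 1.92 × 0.29/0.40 = 2.392.
Sorption retards both mechanisms: v_R = v/R = 0.2341 m/day, D_R = D/R = 0.9657 m²/day.
Peak time from v_R²t² + 2D_R t − x² = 0: t = (√(D_R² + v_R²x²) − D_R)/v_R².
√(D_R² + v_R²x²) = √(0.9657² + 0.2341² × 12.3²) = 3.037; v_R² = 0.05480.
t = (3.037 − 0.9657)/0.05480 = 37.8 days.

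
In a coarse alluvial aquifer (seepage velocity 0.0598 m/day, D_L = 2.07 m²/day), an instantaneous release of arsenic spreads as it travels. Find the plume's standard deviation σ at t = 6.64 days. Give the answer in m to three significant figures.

5.24 m

Dispersive spreading gives a Gaussian with σ² = 2Dt; advection only shifts the center.
σ = √(2 × 2.07 × 6.64) = 5.24 m.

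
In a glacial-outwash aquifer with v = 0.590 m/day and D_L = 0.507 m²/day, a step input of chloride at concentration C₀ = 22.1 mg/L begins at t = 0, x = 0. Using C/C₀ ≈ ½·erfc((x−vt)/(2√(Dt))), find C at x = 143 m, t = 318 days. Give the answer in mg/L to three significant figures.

For a continuous step input, C/C₀ ≈ ½·erfc((x−vt)/(2√(Dt))).
vt = 0.590 × 318 = 187.62 m and 2√(Dt) = 2√(0.507 × 318) = 25.39 m.
Argument (x−vt)/(2√(Dt)) = (143 − 187.62)/25.39 = -1.757; ½·erfc(-1.757) = 0.9935.
C = 22.1 × 0.9935 = 22.0 mg/L.

22.0 mg/L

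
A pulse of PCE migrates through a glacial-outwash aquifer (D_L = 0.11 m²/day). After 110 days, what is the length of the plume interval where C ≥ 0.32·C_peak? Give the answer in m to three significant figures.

14.9 m

The plume is Gaussian with σ = √(2Dt) = √(2 × 0.11 × 110) = 4.919 m.
C/C_peak = exp(−Δx²/(2σ²)) = 0.32 ⇒ Δx = σ·√(−2 ln 0.32) = 4.919 × 1.510 = 7.428 m.
Width = 2Δx = 14.9 m.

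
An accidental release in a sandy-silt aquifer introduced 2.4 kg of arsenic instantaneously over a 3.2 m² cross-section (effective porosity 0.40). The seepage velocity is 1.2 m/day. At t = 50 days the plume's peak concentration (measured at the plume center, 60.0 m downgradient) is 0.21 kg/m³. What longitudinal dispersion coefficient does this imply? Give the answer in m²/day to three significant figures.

At the plume center C_max = M/(n_e·A·√(4πDt)), so D = M²/(4πt·(n_e·A·C_max)²).
n_e·A·C_max = 0.40 × 3.2 × 0.21 = 0.2688 kg/m.
D = 2.4²/(4π × 50 × 0.2688²) = 0.127 m²/day.

0.127 m²/day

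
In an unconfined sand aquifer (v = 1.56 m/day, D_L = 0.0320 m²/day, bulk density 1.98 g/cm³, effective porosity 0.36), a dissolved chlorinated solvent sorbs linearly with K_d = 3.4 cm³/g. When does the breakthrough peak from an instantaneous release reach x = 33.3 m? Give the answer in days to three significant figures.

420 days

Retardation factor R = 1 + ρ_b·K_d/n = 1 + 1.98 × 3.4/0.36 = 19.70.
Sorption retards both mechanisms: v_R = v/R = 0.07919 m/day, D_R = D/R = 0.001624 m²/day.
Peak time from v_R²t² + 2D_R t − x² = 0: t = (√(D_R² + v_R²x²) − D_R)/v_R².
√(D_R² + v_R²x²) = √(0.001624² + 0.07919² × 33.3²) = 2.637; v_R² = 0.006271.
t = (2.637 − 0.001624)/0.006271 = 420 days.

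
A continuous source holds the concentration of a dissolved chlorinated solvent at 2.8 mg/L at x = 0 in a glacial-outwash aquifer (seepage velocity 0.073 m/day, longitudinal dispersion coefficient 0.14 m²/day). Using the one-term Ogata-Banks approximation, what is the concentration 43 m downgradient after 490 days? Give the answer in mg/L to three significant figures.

0.752 mg/L

For a continuous step input, C/C₀ ≈ ½·erfc((x−vt)/(2√(Dt))).
vt = 0.073 × 490 = 35.77 m and 2√(Dt) = 2√(0.14 × 490) = 16.57 m.
Argument (x−vt)/(2√(Dt)) = (43 − 35.77)/16.57 = 0.4363; ½·erfc(0.4363) = 0.2686.
C = 2.8 × 0.2686 = 0.752 mg/L.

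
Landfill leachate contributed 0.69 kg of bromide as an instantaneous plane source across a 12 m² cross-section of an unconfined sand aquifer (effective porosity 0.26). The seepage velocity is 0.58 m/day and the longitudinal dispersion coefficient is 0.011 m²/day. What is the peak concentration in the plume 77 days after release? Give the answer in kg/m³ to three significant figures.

The peak of an instantaneous 1D plume sits at x = vt; there the Gaussian factor is 1 and C_max = M/(n_e·A·√(4πDt)), where n_e·A is the pore area the mass is dissolved in.
√(4πDt) = √(4π × 0.011 × 77) = 3.262 m, so C_max = 0.69/(0.26 × 12 × 3.262) = 0.0678 kg/m³.

0.0678 kg/m³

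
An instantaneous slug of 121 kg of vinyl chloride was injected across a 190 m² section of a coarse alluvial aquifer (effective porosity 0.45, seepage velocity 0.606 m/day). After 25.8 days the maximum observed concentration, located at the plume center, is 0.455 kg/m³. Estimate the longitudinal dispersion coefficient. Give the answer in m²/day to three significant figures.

At the plume center C_max = M/(n_e·A·√(4πDt)), so D = M²/(4πt·(n_e·A·C_max)²).
n_e·A·C_max = 0.45 × 190 × 0.455 = 38.90 kg/m.
D = 121²/(4π × 25.8 × 38.90²) = 0.0298 m²/day.

0.0298 m²/day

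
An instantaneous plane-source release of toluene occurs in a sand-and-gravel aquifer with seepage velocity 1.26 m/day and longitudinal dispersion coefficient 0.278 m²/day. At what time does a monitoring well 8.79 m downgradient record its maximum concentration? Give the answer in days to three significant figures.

For the 1D instantaneous-source solution, setting ∂C/∂t = 0 at fixed x gives v²t² + 2Dt − x² = 0, so t = (√(D² + v²x²) − D)/v².
√(D² + v²x²) = √(0.278² + 1.26² × 8.79²) = 11.08; v² = 1.5876.
t = (11.08 − 0.278)/1.5876 = 6.80 days (vs. the pure-advection estimate x/v = 6.98 d).

6.80 days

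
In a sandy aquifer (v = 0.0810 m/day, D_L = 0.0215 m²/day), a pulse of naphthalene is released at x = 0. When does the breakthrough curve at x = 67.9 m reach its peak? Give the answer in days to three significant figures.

For the 1D instantaneous-source solution, setting ∂C/∂t = 0 at fixed x gives v²t² + 2Dt − x² = 0, so t = (√(D² + v²x²) − D)/v².
√(D² + v²x²) = √(0.0215² + 0.0810² × 67.9²) = 5.500; v² = 0.006561.
t = (5.500 − 0.0215)/0.006561 = 835 days (vs. the pure-advection estimate x/v = 838 d).

835 days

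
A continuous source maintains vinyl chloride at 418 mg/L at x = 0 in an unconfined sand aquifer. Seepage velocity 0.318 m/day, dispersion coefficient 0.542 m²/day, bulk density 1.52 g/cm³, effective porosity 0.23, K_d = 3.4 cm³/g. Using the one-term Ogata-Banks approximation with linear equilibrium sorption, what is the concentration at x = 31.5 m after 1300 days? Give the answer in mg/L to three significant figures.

Retardation factor R = 1 + ρ_b·K_d/n = 1 + 1.52 × 3.4/0.23 = 23.47.
Sorption retards both mechanisms: v_R = v/R = 0.01355 m/day, D_R = D/R = 0.02309 m²/day.
v_R·t = 0.01355 × 1300 = 17.615 m; 2√(D_R t) = 10.96 m; argument = (31.5 − 17.615)/10.96 = 1.267.
C = C₀ × ½·erfc(1.267) = 418 × 0.03658 = 15.3 mg/L.

15.3 mg/L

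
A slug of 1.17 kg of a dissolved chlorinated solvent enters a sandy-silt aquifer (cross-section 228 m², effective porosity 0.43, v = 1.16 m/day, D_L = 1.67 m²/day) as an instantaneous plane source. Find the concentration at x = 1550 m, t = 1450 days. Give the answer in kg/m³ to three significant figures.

1.13e-05 kg/m³

For an instantaneous plane source, C(x,t) = M/(n_e·A·√(4πDt)) · exp(−(x−vt)²/(4Dt)), with n_e·A the pore (flow) area.
Plume center vt = 1.16 × 1450 = 1682 m, so the well at 1550 m is 132 m upgradient of the peak.
√(4πDt) = 174.4 m, giving peak height M/(n_e·A·√(4πDt)) = 1.17/(0.43 × 228 × 174.4) = 6.843e-05 kg/m³.
(x−vt)²/(4Dt) = (-132)²/(4 × 1.67 × 1450) = 1.799; exp(−1.799) = 0.1655.
C = 6.843e-05 × 0.1655 = 1.13e-05 kg/m³.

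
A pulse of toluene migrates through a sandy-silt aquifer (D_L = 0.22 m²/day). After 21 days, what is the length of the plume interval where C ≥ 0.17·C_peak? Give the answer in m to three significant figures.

The plume is Gaussian with σ = √(2Dt) = √(2 × 0.22 × 21) = 3.040 m.
C/C_peak = exp(−Δx²/(2σ²)) = 0.17 ⇒ Δx = σ·√(−2 ln 0.17) = 3.040 × 1.883 = 5.724 m.
Width = 2Δx = 11.4 m.

11.4 m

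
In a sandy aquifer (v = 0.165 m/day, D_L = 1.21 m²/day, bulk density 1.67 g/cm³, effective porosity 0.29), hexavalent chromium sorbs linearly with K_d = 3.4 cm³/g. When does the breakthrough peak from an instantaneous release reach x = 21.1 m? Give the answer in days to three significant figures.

1870 days

Retardation factor R = 1 + ρ_b·K_d/n = 1 + 1.67 × 3.4/0.29 = 20.58.
Sorption retards both mechanisms: v_R = v/R = 0.008017 m/day, D_R = D/R = 0.05879 m²/day.
Peak time from v_R²t² + 2D_R t − x² = 0: t = (√(D_R² + v_R²x²) − D_R)/v_R².
√(D_R² + v_R²x²) = √(0.05879² + 0.008017² × 21.1²) = 0.1791; v_R² = 6.427e-05.
t = (0.1791 − 0.05879)/6.427e-05 = 1870 days.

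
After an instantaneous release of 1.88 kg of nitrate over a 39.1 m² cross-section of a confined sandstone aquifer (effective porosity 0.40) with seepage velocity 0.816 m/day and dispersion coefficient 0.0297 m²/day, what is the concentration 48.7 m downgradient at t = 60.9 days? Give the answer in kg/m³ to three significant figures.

0.0220 kg/m³

For an instantaneous plane source, C(x,t) = M/(n_e·A·√(4πDt)) · exp(−(x−vt)²/(4Dt)), with n_e·A the pore (flow) area.
Plume center vt = 0.816 × 60.9 = 49.6944 m, so the well at 48.7 m is 0.9944 m upgradient of the peak.
√(4πDt) = 4.768 m, giving peak height M/(n_e·A·√(4πDt)) = 1.88/(0.40 × 39.1 × 4.768) = 0.02521 kg/m³.
(x−vt)²/(4Dt) = (-0.9944)²/(4 × 0.0297 × 60.9) = 0.1367; exp(−0.1367) = 0.8722.
C = 0.02521 × 0.8722 = 0.0220 kg/m³.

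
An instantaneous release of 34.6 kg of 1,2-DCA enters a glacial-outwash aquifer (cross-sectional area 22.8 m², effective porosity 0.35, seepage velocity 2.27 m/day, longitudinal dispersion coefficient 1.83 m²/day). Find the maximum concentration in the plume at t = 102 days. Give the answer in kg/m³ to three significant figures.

0.0895 kg/m³

The peak of an instantaneous 1D plume sits at x = vt; there the Gaussian factor is 1 and C_max = M/(n_e·A·√(4πDt)), where n_e·A is the pore area the mass is dissolved in.
√(4πDt) = √(4π × 1.83 × 102) = 48.43 m, so C_max = 34.6/(0.35 × 22.8 × 48.43) = 0.0895 kg/m³.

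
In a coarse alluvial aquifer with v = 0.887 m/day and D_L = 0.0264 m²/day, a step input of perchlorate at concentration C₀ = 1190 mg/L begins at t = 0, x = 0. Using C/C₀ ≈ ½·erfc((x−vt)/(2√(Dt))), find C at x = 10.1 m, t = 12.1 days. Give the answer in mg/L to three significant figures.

For a continuous step input, C/C₀ ≈ ½·erfc((x−vt)/(2√(Dt))).
vt = 0.887 × 12.1 = 10.7327 m and 2√(Dt) = 2√(0.0264 × 12.1) = 1.130 m.
Argument (x−vt)/(2√(Dt)) = (10.1 − 10.7327)/1.130 = -0.5599; ½·erfc(-0.5599) = 0.7858.
C = 1190 × 0.7858 = 935 mg/L.

935 mg/L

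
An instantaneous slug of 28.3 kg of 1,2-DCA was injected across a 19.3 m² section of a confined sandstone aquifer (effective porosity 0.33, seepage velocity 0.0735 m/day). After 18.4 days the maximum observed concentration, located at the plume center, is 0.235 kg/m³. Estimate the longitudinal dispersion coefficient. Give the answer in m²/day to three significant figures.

1.55 m²/day

At the plume center C_max = M/(n_e·A·√(4πDt)), so D = M²/(4πt·(n_e·A·C_max)²).
n_e·A·C_max = 0.33 × 19.3 × 0.235 = 1.497 kg/m.
D = 28.3²/(4π × 18.4 × 1.497²) = 1.55 m²/day.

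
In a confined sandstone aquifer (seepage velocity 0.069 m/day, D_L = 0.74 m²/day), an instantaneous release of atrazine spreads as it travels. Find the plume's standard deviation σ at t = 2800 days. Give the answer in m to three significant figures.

64.4 m

Dispersive spreading gives a Gaussian with σ² = 2Dt; advection only shifts the center.
σ = √(2 × 0.74 × 2800) = 64.4 m.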